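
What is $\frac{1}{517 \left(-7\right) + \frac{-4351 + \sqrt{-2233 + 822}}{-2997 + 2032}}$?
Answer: $- \frac{3365904560}{12166032385667} + \frac{965 i \sqrt{1411}}{12166032385667} \approx -0.00027666 + 2.9795 \cdot 10^{-9} i$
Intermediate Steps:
$\frac{1}{517 \left(-7\right) + \frac{-4351 + \sqrt{-2233 + 822}}{-2997 + 2032}} = \frac{1}{-3619 + \frac{-4351 + \sqrt{-1411}}{-965}} = \frac{1}{-3619 + \left(-4351 + i \sqrt{1411}\right) \left(- \frac{1}{965}\right)} = \frac{1}{-3619 + \left(\frac{4351}{965} - \frac{i \sqrt{1411}}{965}\right)} = \frac{1}{- \frac{3487984}{965} - \frac{i \sqrt{1411}}{965}}$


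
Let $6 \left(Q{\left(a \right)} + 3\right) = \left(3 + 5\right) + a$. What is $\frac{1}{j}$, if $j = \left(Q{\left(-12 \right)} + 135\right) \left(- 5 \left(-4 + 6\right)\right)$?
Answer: $- \frac{3}{3940} \approx -0.00076142$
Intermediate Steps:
$Q{\left(a \right)} = - \frac{5}{3} + \frac{a}{6}$ ($Q{\left(a \right)} = -3 + \frac{\left(3 + 5\right) + a}{6} = -3 + \frac{8 + a}{6} = -3 + \left(\frac{4}{3} + \frac{a}{6}\right) = - \frac{5}{3} + \frac{a}{6}$)
$j = - \frac{3940}{3}$ ($j = \left(\left(- \frac{5}{3} + \frac{1}{6} \left(-12\right)\right) + 135\right) \left(- 5 \left(-4 + 6\right)\right) = \left(\left(- \frac{5}{3} - 2\right) + 135\right) \left(\left(-5\right) 2\right) = \left(- \frac{11}{3} + 135\right) \left(-10\right) = \frac{394}{3} \left(-10\right) = - \frac{3940}{3} \approx -1313.3$)
$\frac{1}{j} = \frac{1}{- \frac{3940}{3}} = - \frac{3}{3940}$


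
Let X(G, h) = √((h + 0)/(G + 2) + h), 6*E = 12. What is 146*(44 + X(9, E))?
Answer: 6424 + 292*√66/11 ≈ 6639.7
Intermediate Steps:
E = 2 (E = (⅙)*12 = 2)
X(G, h) = √(h + h/(2 + G)) (X(G, h) = √(h/(2 + G) + h) = √(h + h/(2 + G)))
146*(44 + X(9, E)) = 146*(44 + √(2*(3 + 9)/(2 + 9))) = 146*(44 + √(2*12/11)) = 146*(44 + √(2*(1/11)*12)) = 146*(44 + √(24/11)) = 146*(44 + 2*√66/11) = 6424 + 292*√66/11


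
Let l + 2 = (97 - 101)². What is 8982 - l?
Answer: 8968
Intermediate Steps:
l = 14 (l = -2 + (97 - 101)² = -2 + (-4)² = -2 + 16 = 14)
8982 - l = 8982 - 1*14 = 8982 - 14 = 8968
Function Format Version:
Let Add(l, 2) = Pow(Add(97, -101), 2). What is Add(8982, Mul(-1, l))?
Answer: 8968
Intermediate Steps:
l = 14 (l = Add(-2, Pow(Add(97, -101), 2)) = Add(-2, Pow(-4, 2)) = Add(-2, 16) = 14)
Add(8982, Mul(-1, l)) = Add(8982, Mul(-1, 14)) = Add(8982, -14) = 8968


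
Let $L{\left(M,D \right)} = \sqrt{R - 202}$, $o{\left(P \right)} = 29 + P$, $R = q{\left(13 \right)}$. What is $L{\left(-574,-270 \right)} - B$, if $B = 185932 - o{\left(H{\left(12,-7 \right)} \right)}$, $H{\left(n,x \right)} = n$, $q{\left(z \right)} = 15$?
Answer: $-185891 + i \sqrt{187} \approx -1.8589 \cdot 10^{5} + 13.675 i$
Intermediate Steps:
$R = 15$
$L{\left(M,D \right)} = i \sqrt{187}$ ($L{\left(M,D \right)} = \sqrt{15 - 202} = \sqrt{-187} = i \sqrt{187}$)
$B = 185891$ ($B = 185932 - \left(29 + 12\right) = 185932 - 41 = 185891$)
$L{\left(-574,-270 \right)} - B = i \sqrt{187} - 185891 = -185891 + i \sqrt{187}$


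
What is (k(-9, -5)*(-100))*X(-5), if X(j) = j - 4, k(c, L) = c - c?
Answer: 0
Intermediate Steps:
k(c, L) = 0
X(j) = -4 + j
(k(-9, -5)*(-100))*X(-5) = (0*(-100))*(-4 - 5) = 0*(-9) = 0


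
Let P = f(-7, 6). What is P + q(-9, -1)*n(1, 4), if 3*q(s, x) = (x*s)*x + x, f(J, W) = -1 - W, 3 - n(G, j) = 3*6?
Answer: 43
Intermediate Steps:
n(G, j) = -15 (n(G, j) = 3 - 3*6 = 3 - 1*18 = 3 - 18 = -15)
q(s, x) = x/3 + s*x**2/3 (q(s, x) = ((x*s)*x + x)/3 = ((s*x)*x + x)/3 = (s*x**2 + x)/3 = (x + s*x**2)/3 = x/3 + s*x**2/3)
P = -7 (P = -1 - 1*6 = -1 - 6 = -7)
P + q(-9, -1)*n(1, 4) = -7 + ((1/3)*(-1)*(1 - 9*(-1)))*(-15) = -7 + ((1/3)*(-1)*(1 + 9))*(-15) = -7 + ((1/3)*(-1)*10)*(-15) = -7 - 10/3*(-15) = -7 + 50 = 43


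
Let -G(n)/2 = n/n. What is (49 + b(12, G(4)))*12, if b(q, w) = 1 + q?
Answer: 744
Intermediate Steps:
G(n) = -2 (G(n) = -2*n/n = -2*1 = -2)
(49 + b(12, G(4)))*12 = (49 + (1 + 12))*12 = (49 + 13)*12 = 62*12 = 744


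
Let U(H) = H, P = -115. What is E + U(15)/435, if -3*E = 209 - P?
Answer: -3131/29 ≈ -107.97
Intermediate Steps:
E = -108 (E = -(209 - 1*(-115))/3 = -(209 + 115)/3 = -⅓*324 = -108)
E + U(15)/435 = -108 + 15/435 = -108 + 15*(1/435) = -108 + 1/29 = -3131/29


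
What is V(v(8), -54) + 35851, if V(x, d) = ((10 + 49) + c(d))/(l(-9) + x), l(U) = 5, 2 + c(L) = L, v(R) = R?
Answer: 466066/13 ≈ 35851.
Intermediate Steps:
c(L) = -2 + L
V(x, d) = (57 + d)/(5 + x) (V(x, d) = ((10 + 49) + (-2 + d))/(5 + x) = (59 + (-2 + d))/(5 + x) = (57 + d)/(5 + x))
V(v(8), -54) + 35851 = (57 - 54)/(5 + 8) + 35851 = 3/13 + 35851 = 466066/13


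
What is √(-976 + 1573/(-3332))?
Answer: I*√55311285/238 ≈ 31.249*I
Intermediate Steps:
√(-976 + 1573/(-3332)) = √(-976 + 1573*(-1/3332)) = √(-976 - 1573/3332) = √(-3253605/3332) = I*√55311285/238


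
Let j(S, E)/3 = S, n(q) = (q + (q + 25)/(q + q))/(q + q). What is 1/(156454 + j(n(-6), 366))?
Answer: 48/7509883 ≈ 6.3916e-6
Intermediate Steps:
n(q) = (q + (25 + q)/(2*q))/(2*q) (n(q) = (q + (25 + q)/((2*q)))/((2*q)) = (q + (25 + q)*(1/(2*q)))*(1/(2*q)) = (q + (25 + q)/(2*q))*(1/(2*q)) = (q + (25 + q)/(2*q))/(2*q))
j(S, E) = 3*S
1/(156454 + j(n(-6), 366)) = 1/(156454 + 3*((¼)*(25 - 6 + 2*(-6)²)/(-6)²)) = 1/(156454 + 3*((¼)*(1/36)*(25 - 6 + 2*36))) = 1/(156454 + 3*((¼)*(1/36)*(25 - 6 + 72))) = 1/(156454 + 3*((¼)*(1/36)*91)) = 1/(156454 + 3*(91/144)) = 1/(156454 + 91/48) = 1/(7509883/48) = 48/7509883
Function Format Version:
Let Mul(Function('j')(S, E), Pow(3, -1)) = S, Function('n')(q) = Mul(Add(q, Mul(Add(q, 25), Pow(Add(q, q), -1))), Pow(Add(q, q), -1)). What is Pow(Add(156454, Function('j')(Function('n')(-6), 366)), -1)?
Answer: Rational(48, 7509883) ≈ 6.3916e-6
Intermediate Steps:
Function('n')(q) = Mul(Rational(1, 2), Pow(q, -1), Add(q, Mul(Rational(1, 2), Pow(q, -1), Add(25, q)))) (Function('n')(q) = Mul(Add(q, Mul(Add(25, q), Pow(Mul(2, q), -1))), Pow(Mul(2, q), -1)) = Mul(Add(q, Mul(Add(25, q), Mul(Rational(1, 2), Pow(q, -1)))), Mul(Rational(1, 2), Pow(q, -1))) = Mul(Add(q, Mul(Rational(1, 2), Pow(q, -1), Add(25, q))), Mul(Rational(1, 2), Pow(q, -1))) = Mul(Rational(1, 2), Pow(q, -1), Add(q, Mul(Rational(1, 2), Pow(q, -1), Add(25, q)))))
Function('j')(S, E) = Mul(3, S)
Pow(Add(156454, Function('j')(Function('n')(-6), 366)), -1) = Pow(Add(156454, Mul(3, Mul(Rational(1, 4), Pow(-6, -2), Add(25, -6, Mul(2, Pow(-6, 2)))))), -1) = Pow(Add(156454, Mul(3, Mul(Rational(1, 4), Rational(1, 36), Add(25, -6, Mul(2, 36))))), -1) = Pow(Add(156454, Mul(3, Mul(Rational(1, 4), Rational(1, 36), Add(25, -6, 72)))), -1) = Pow(Add(156454, Mul(3, Mul(Rational(1, 4), Rational(1, 36), 91))), -1) = Pow(Add(156454, Mul(3, Rational(91, 144))), -1) = Pow(Add(156454, Rational(91, 48)), -1) = Pow(Rational(7509883, 48), -1) = Rational(48, 7509883)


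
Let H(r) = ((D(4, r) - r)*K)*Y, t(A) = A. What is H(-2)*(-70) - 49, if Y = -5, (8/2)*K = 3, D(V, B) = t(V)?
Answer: 1526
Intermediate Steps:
D(V, B) = V
K = ¾ (K = (¼)*3 = ¾ ≈ 0.75000)
H(r) = -15 + 15*r/4 (H(r) = ((4 - r)*(¾))*(-5) = (3 - 3*r/4)*(-5) = -15 + 15*r/4)
H(-2)*(-70) - 49 = (-15 + (15/4)*(-2))*(-70) - 49 = (-15 - 15/2)*(-70) - 49 = -45/2*(-70) - 49 = 1575 - 49 = 1526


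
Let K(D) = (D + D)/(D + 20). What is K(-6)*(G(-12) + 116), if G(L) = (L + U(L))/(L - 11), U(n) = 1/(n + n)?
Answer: -64321/644 ≈ -99.877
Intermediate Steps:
U(n) = 1/(2*n)
G(L) = (L + 1/(2*L))/(-11 + L) (G(L) = (L + 1/(2*L))/(L - 11) = (L + 1/(2*L))/(-11 + L))
K(D) = 2*D/(20 + D) (K(D) = (2*D)/(20 + D) = 2*D/(20 + D))
K(-6)*(G(-12) + 116) = (2*(-6)/(20 - 6))*((½ + (-12)²)/((-12)*(-11 - 12)) + 116) = (2*(-6)/14)*(-1/12*(½ + 144)/(-23) + 116) = (2*(-6)*(1/14))*(-1/12*(-1/23)*289/2 + 116) = -6*(289/552 + 116)/7 = -6/7*64321/552 = -64321/644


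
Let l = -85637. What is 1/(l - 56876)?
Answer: -1/142513 ≈ -7.0169e-6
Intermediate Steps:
1/(l - 56876) = 1/(-85637 - 56876) = 1/(-142513) = -1/142513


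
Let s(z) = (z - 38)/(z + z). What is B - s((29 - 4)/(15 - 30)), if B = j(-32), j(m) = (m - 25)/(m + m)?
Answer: -3523/320 ≈ -11.009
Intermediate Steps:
j(m) = (-25 + m)/(2*m) (j(m) = (-25 + m)/((2*m)) = (-25 + m)*(1/(2*m)) = (-25 + m)/(2*m))
B = 57/64 (B = (½)*(-25 - 32)/(-32) = (½)*(-1/32)*(-57) = 57/64 ≈ 0.89063)
s(z) = (-38 + z)/(2*z) (s(z) = (-38 + z)/((2*z)) = (-38 + z)*(1/(2*z)) = (-38 + z)/(2*z))
B - s((29 - 4)/(15 - 30)) = 57/64 - (-38 + (29 - 4)/(15 - 30))/(2*((29 - 4)/(15 - 30))) = 57/64 - (-38 + 25/(-15))/(2*(25/(-15))) = 57/64 - (-38 + 25*(-1/15))/(2*(25*(-1/15))) = 57/64 - (-38 - 5/3)/(2*(-5/3)) = 57/64 - (-3)*(-119)/(2*5*3) = 57/64 - 1*119/10 = 57/64 - 119/10 = -3523/320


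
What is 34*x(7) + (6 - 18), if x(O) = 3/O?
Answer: 18/7 ≈ 2.5714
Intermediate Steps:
34*x(7) + (6 - 18) = 34*(3/7) + (6 - 18) = 34*(3*(1/7)) - 12 = 34*(3/7) - 12 = 102/7 - 12 = 18/7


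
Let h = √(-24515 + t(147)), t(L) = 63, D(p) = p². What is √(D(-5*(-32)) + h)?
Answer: √(25600 + 2*I*√6113) ≈ 160.0 + 0.4887*I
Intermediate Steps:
h = 2*I*√6113 (h = √(-24515 + 63) = √(-24452) = 2*I*√6113 ≈ 156.37*I)
√(D(-5*(-32)) + h) = √((-5*(-32))² + 2*I*√6113) = √(160² + 2*I*√6113) = √(25600 + 2*I*√6113)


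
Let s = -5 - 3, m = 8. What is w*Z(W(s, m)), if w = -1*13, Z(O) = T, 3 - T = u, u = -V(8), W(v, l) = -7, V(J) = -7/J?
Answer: -221/8 ≈ -27.625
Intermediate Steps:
s = -8
u = 7/8 (u = -(-7)/8 = -1*(-7/8) = 7/8 ≈ 0.87500)
T = 17/8 (T = 3 - 1*7/8 = 3 - 7/8 = 17/8 ≈ 2.1250)
Z(O) = 17/8
w = -13
w*Z(W(s, m)) = -13*17/8 = -221/8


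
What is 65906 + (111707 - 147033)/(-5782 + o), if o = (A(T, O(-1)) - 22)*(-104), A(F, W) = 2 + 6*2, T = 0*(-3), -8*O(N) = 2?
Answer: 163135013/2475 ≈ 65913.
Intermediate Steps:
O(N) = -¼ (O(N) = -⅛*2 = -¼)
T = 0
A(F, W) = 14 (A(F, W) = 2 + 12 = 14)
o = 832 (o = (14 - 22)*(-104) = -8*(-104) = 832)
65906 + (111707 - 147033)/(-5782 + o) = 65906 + (111707 - 147033)/(-5782 + 832) = 65906 - 35326/(-4950) = 65906 - 35326*(-1/4950) = 65906 + 17663/2475 = 163135013/2475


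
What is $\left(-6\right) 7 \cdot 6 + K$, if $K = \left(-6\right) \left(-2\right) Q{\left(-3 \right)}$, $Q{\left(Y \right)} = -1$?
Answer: $-264$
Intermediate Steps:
$K = -12$ ($K = \left(-6\right) \left(-2\right) \left(-1\right) = 12 \left(-1\right) = -12$)
$\left(-6\right) 7 \cdot 6 + K = \left(-6\right) 7 \cdot 6 - 12 = \left(-42\right) 6 - 12 = -252 - 12 = -264$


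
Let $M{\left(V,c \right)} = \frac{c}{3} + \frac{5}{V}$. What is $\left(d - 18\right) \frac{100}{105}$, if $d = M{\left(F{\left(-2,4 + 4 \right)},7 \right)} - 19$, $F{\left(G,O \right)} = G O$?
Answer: $- \frac{8395}{252} \approx -33.313$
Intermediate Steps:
$M{\left(V,c \right)} = \frac{5}{V} + \frac{c}{3}$ ($M{\left(V,c \right)} = c \frac{1}{3} + \frac{5}{V} = \frac{c}{3} + \frac{5}{V} = \frac{5}{V} + \frac{c}{3}$)
$d = - \frac{815}{48}$ ($d = \left(\frac{5}{\left(-2\right) \left(4 + 4\right)} + \frac{1}{3} \cdot 7\right) - 19 = \left(\frac{5}{\left(-2\right) 8} + \frac{7}{3}\right) - 19 = \left(\frac{5}{-16} + \frac{7}{3}\right) - 19 = \left(5 \left(- \frac{1}{16}\right) + \frac{7}{3}\right) - 19 = \left(- \frac{5}{16} + \frac{7}{3}\right) - 19 = \frac{97}{48} - 19 = - \frac{815}{48} \approx -16.979$)
$\left(d - 18\right) \frac{100}{105} = \left(- \frac{815}{48} - 18\right) \frac{100}{105} = - \frac{1679 \cdot 100 \cdot \frac{1}{105}}{48} = \left(- \frac{1679}{48}\right) \frac{20}{21} = - \frac{8395}{252}$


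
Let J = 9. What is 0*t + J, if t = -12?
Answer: 9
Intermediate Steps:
0*t + J = 0*(-12) + 9 = 0 + 9 = 9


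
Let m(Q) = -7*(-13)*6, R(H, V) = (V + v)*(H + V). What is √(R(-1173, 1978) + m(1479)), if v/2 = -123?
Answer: √1394806 ≈ 1181.0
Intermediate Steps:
v = -246 (v = 2*(-123) = -246)
R(H, V) = (-246 + V)*(H + V) (R(H, V) = (V - 246)*(H + V) = (-246 + V)*(H + V))
m(Q) = 546 (m(Q) = 91*6 = 546)
√(R(-1173, 1978) + m(1479)) = √((1978² - 246*(-1173) - 246*1978 - 1173*1978) + 546) = √((3912484 + 288558 - 486588 - 2320194) + 546) = √(1394260 + 546) = √1394806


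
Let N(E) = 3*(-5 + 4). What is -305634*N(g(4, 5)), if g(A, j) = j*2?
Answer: 916902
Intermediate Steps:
g(A, j) = 2*j
N(E) = -3 (N(E) = 3*(-1) = -3)
-305634*N(g(4, 5)) = -305634*(-3) = 916902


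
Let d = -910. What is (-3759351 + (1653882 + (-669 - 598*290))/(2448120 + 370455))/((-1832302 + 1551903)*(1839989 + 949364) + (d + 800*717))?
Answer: 10596011265032/2204495501035441275 ≈ 4.8065e-6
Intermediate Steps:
(-3759351 + (1653882 + (-669 - 598*290))/(2448120 + 370455))/((-1832302 + 1551903)*(1839989 + 949364) + (d + 800*717)) = (-3759351 + (1653882 + (-669 - 598*290))/(2448120 + 370455))/((-1832302 + 1551903)*(1839989 + 949364) + (-910 + 800*717)) = (-3759351 + (1653882 + (-669 - 173420))/2818575)/(-280399*2789353 + (-910 + 573600)) = (-3759351 + (1653882 - 174089)*(1/2818575))/(-782131791847 + 572690) = (-3759351 + 1479793*(1/2818575))/(-782131219157) = (-3759351 + 1479793/2818575)*(-1/782131219157) = -10596011265032/2818575*(-1/782131219157) = 10596011265032/2204495501035441275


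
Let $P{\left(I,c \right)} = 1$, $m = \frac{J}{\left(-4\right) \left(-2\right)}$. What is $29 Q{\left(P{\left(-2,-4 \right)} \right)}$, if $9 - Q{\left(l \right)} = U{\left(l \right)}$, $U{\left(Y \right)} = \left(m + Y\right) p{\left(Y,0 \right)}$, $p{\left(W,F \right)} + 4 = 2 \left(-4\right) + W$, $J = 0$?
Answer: $580$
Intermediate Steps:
$p{\left(W,F \right)} = -12 + W$ ($p{\left(W,F \right)} = -4 + \left(2 \left(-4\right) + W\right) = -4 + \left(-8 + W\right) = -12 + W$)
$m = 0$ ($m = \frac{0}{\left(-4\right) \left(-2\right)} = \frac{0}{8} = 0 \cdot \frac{1}{8} = 0$)
$U{\left(Y \right)} = Y \left(-12 + Y\right)$ ($U{\left(Y \right)} = \left(0 + Y\right) \left(-12 + Y\right) = Y \left(-12 + Y\right)$)
$Q{\left(l \right)} = 9 - l \left(-12 + l\right)$
$29 Q{\left(P{\left(-2,-4 \right)} \right)} = 29 \left(9 - 1 \left(-12 + 1\right)\right) = 29 \left(9 - 1 \left(-11\right)\right) = 29 \left(9 + 11\right) = 29 \cdot 20 = 580$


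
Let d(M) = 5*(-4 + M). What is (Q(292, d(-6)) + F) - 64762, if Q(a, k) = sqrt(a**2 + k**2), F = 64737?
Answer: -25 + 2*sqrt(21941) ≈ 271.25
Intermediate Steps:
d(M) = -20 + 5*M
(Q(292, d(-6)) + F) - 64762 = (sqrt(292**2 + (-20 + 5*(-6))**2) + 64737) - 64762 = (sqrt(85264 + (-20 - 30)**2) + 64737) - 64762 = (sqrt(85264 + (-50)**2) + 64737) - 64762 = (sqrt(85264 + 2500) + 64737) - 64762 = (sqrt(87764) + 64737) - 64762 = (2*sqrt(21941) + 64737) - 64762 = (64737 + 2*sqrt(21941)) - 64762 = -25 + 2*sqrt(21941)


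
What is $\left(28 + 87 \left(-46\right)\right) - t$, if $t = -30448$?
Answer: $26474$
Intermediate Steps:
$\left(28 + 87 \left(-46\right)\right) - t = \left(28 + 87 \left(-46\right)\right) - -30448 = \left(28 - 4002\right) + 30448 = -3974 + 30448 = 26474$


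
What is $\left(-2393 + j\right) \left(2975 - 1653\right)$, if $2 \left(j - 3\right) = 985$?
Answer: $-2508495$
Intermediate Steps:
$j = \frac{991}{2}$ ($j = 3 + \frac{1}{2} \cdot 985 = 3 + \frac{985}{2} = \frac{991}{2} \approx 495.5$)
$\left(-2393 + j\right) \left(2975 - 1653\right) = \left(-2393 + \frac{991}{2}\right) \left(2975 - 1653\right) = \left(- \frac{3795}{2}\right) 1322 = -2508495$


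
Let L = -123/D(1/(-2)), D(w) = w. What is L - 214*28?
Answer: -5746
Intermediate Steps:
L = 246 (L = -123/(1/(-2)) = -123/(1*(-½)) = -123/(-½) = -123*(-2) = 246)
L - 214*28 = 246 - 214*28 = 246 - 5992 = -5746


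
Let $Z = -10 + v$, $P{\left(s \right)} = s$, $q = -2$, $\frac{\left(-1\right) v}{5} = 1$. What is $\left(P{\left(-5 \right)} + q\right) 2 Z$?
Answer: $210$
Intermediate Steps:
$v = -5$ ($v = \left(-5\right) 1 = -5$)
$Z = -15$ ($Z = -10 - 5 = -15$)
$\left(P{\left(-5 \right)} + q\right) 2 Z = \left(-5 - 2\right) 2 \left(-15\right) = \left(-7\right) 2 \left(-15\right) = \left(-14\right) \left(-15\right) = 210$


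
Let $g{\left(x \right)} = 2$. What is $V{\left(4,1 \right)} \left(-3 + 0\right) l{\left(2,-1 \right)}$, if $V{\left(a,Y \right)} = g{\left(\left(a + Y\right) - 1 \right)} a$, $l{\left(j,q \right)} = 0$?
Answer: $0$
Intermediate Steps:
$V{\left(a,Y \right)} = 2 a$
$V{\left(4,1 \right)} \left(-3 + 0\right) l{\left(2,-1 \right)} = 2 \cdot 4 \left(-3 + 0\right) 0 = 8 \left(-3\right) 0 = \left(-24\right) 0 = 0$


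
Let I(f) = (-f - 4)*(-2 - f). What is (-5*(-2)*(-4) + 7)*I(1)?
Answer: -495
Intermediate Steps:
I(f) = (-4 - f)*(-2 - f)
(-5*(-2)*(-4) + 7)*I(1) = (-5*(-2)*(-4) + 7)*(8 + 1² + 6*1) = (10*(-4) + 7)*(8 + 1 + 6) = (-40 + 7)*15 = -33*15 = -495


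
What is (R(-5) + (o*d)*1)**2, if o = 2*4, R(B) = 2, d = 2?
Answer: 324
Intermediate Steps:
o = 8
(R(-5) + (o*d)*1)**2 = (2 + (8*2)*1)**2 = (2 + 16*1)**2 = (2 + 16)**2 = 18**2 = 324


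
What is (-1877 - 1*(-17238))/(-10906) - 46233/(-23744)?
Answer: 9963251/18496576 ≈ 0.53865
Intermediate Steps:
(-1877 - 1*(-17238))/(-10906) - 46233/(-23744) = (-1877 + 17238)*(-1/10906) - 46233*(-1/23744) = 15361*(-1/10906) + 46233/23744 = -15361/10906 + 46233/23744 = 9963251/18496576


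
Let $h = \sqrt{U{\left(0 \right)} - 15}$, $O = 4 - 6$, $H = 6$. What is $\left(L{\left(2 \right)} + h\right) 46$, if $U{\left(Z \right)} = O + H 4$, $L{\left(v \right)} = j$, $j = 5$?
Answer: $230 + 46 \sqrt{7} \approx 351.7$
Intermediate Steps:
$L{\left(v \right)} = 5$
$O = -2$ ($O = 4 - 6 = -2$)
$U{\left(Z \right)} = 22$ ($U{\left(Z \right)} = -2 + 6 \cdot 4 = -2 + 24 = 22$)
$h = \sqrt{7}$ ($h = \sqrt{22 - 15} = \sqrt{7} \approx 2.6458$)
$\left(L{\left(2 \right)} + h\right) 46 = \left(5 + \sqrt{7}\right) 46 = 230 + 46 \sqrt{7}$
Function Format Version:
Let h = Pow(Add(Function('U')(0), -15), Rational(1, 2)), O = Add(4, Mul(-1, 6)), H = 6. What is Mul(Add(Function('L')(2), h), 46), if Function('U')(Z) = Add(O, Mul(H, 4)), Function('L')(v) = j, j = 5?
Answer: Add(230, Mul(46, Pow(7, Rational(1, 2)))) ≈ 351.70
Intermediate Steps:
Function('L')(v) = 5
O = -2 (O = Add(4, -6) = -2)
Function('U')(Z) = 22 (Function('U')(Z) = Add(-2, Mul(6, 4)) = Add(-2, 24) = 22)
h = Pow(7, Rational(1, 2)) (h = Pow(Add(22, -15), Rational(1, 2)) = Pow(7, Rational(1, 2)) ≈ 2.6458)
Mul(Add(Function('L')(2), h), 46) = Mul(Add(5, Pow(7, Rational(1, 2))), 46) = Add(230, Mul(46, Pow(7, Rational(1, 2))))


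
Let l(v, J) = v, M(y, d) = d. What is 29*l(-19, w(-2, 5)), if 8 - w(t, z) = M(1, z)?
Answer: -551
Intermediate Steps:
w(t, z) = 8 - z
29*l(-19, w(-2, 5)) = 29*(-19) = -551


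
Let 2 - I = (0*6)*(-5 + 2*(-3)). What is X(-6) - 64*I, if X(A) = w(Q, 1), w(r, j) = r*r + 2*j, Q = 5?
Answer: -101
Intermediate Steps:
w(r, j) = r² + 2*j
X(A) = 27 (X(A) = 5² + 2*1 = 25 + 2 = 27)
I = 2 (I = 2 - 0*6*(-5 + 2*(-3)) = 2 - 0*(-5 - 6) = 2 - 0*(-11) = 2 - 1*0 = 2 + 0 = 2)
X(-6) - 64*I = 27 - 64*2 = 27 - 128 = -101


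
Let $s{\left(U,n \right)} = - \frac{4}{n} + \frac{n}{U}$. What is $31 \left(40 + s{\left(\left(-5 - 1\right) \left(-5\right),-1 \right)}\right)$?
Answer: $\frac{40889}{30} \approx 1363.0$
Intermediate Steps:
$31 \left(40 + s{\left(\left(-5 - 1\right) \left(-5\right),-1 \right)}\right) = 31 \left(40 - \left(-4 + \frac{1}{\left(-5 - 1\right) \left(-5\right)}\right)\right) = 31 \left(40 - \left(-4 + \frac{1}{\left(-6\right) \left(-5\right)}\right)\right) = 31 \left(40 + \left(4 - \frac{1}{30}\right)\right) = 31 \left(40 + \frac{119}{30}\right) = 31 \cdot \frac{1319}{30} = \frac{40889}{30}$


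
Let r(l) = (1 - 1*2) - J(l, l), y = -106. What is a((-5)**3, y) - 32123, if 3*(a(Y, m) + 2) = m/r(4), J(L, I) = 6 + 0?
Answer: -674519/21 ≈ -32120.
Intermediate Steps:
J(L, I) = 6
r(l) = -7 (r(l) = (1 - 1*2) - 1*6 = (1 - 2) - 6 = -1 - 6 = -7)
a(Y, m) = -2 - m/21 (a(Y, m) = -2 + (m/(-7))/3 = -2 + (m*(-1/7))/3 = -2 + (-m/7)/3 = -2 - m/21)
a((-5)**3, y) - 32123 = (-2 - 1/21*(-106)) - 32123 = (-2 + 106/21) - 32123 = 64/21 - 32123 = -674519/21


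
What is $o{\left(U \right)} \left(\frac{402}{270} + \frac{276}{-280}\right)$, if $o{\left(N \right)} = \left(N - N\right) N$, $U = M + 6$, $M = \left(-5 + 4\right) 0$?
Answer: $0$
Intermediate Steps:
$M = 0$ ($M = \left(-1\right) 0 = 0$)
$U = 6$ ($U = 0 + 6 = 6$)
$o{\left(N \right)} = 0$ ($o{\left(N \right)} = 0 N = 0$)
$o{\left(U \right)} \left(\frac{402}{270} + \frac{276}{-280}\right) = 0 \left(\frac{402}{270} + \frac{276}{-280}\right) = 0 \left(402 \cdot \frac{1}{270} + 276 \left(- \frac{1}{280}\right)\right) = 0 \left(\frac{67}{45} - \frac{69}{70}\right) = 0 \cdot \frac{317}{630} = 0$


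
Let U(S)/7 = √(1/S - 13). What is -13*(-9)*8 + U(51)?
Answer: 936 + 7*I*√33762/51 ≈ 936.0 + 25.22*I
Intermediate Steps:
U(S) = 7*√(-13 + 1/S) (U(S) = 7*√(1/S - 13) = 7*√(-13 + 1/S))
-13*(-9)*8 + U(51) = -13*(-9)*8 + 7*√(-13 + 1/51) = 117*8 + 7*√(-13 + 1/51) = 936 + 7*√(-662/51) = 936 + 7*(I*√33762/51) = 936 + 7*I*√33762/51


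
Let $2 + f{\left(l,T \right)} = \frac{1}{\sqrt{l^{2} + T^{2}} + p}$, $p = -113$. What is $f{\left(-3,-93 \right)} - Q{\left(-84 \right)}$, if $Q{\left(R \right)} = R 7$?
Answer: $\frac{2408933}{4111} - \frac{3 \sqrt{962}}{4111} \approx 585.95$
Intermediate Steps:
$Q{\left(R \right)} = 7 R$
$f{\left(l,T \right)} = -2 + \frac{1}{-113 + \sqrt{T^{2} + l^{2}}}$ ($f{\left(l,T \right)} = -2 + \frac{1}{\sqrt{l^{2} + T^{2}} - 113} = -2 + \frac{1}{\sqrt{T^{2} + l^{2}} - 113} = -2 + \frac{1}{-113 + \sqrt{T^{2} + l^{2}}}$)
$f{\left(-3,-93 \right)} - Q{\left(-84 \right)} = \frac{227 - 2 \sqrt{\left(-93\right)^{2} + \left(-3\right)^{2}}}{-113 + \sqrt{\left(-93\right)^{2} + \left(-3\right)^{2}}} - 7 \left(-84\right) = \frac{227 - 2 \sqrt{8649 + 9}}{-113 + \sqrt{8649 + 9}} - -588 = \frac{227 - 2 \sqrt{8658}}{-113 + \sqrt{8658}} + 588 = \frac{227 - 2 \cdot 3 \sqrt{962}}{-113 + 3 \sqrt{962}} + 588 = \frac{227 - 6 \sqrt{962}}{-113 + 3 \sqrt{962}} + 588 = 588 + \frac{227 - 6 \sqrt{962}}{-113 + 3 \sqrt{962}}$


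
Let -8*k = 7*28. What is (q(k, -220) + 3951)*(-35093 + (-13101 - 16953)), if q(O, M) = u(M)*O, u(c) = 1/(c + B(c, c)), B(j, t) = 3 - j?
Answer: -1541182579/6 ≈ -2.5686e+8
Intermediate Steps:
k = -49/2 (k = -7*28/8 = -1/8*196 = -49/2 ≈ -24.500)
u(c) = 1/3 (u(c) = 1/(c + (3 - c)) = 1/3)
q(O, M) = O/3
(q(k, -220) + 3951)*(-35093 + (-13101 - 16953)) = ((1/3)*(-49/2) + 3951)*(-35093 + (-13101 - 16953)) = (-49/6 + 3951)*(-35093 - 30054) = (23657/6)*(-65147) = -1541182579/6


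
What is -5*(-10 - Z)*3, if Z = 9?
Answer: 285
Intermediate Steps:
-5*(-10 - Z)*3 = -5*(-10 - 1*9)*3 = -5*(-10 - 9)*3 = -5*(-19)*3 = 95*3 = 285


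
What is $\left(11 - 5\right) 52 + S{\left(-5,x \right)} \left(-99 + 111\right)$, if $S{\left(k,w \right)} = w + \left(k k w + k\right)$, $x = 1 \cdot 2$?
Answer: $876$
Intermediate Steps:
$x = 2$
$S{\left(k,w \right)} = k + w + w k^{2}$ ($S{\left(k,w \right)} = w + \left(k^{2} w + k\right) = w + \left(w k^{2} + k\right) = w + \left(k + w k^{2}\right) = k + w + w k^{2}$)
$\left(11 - 5\right) 52 + S{\left(-5,x \right)} \left(-99 + 111\right) = \left(11 - 5\right) 52 + \left(-5 + 2 + 2 \left(-5\right)^{2}\right) \left(-99 + 111\right) = 6 \cdot 52 + \left(-5 + 2 + 2 \cdot 25\right) 12 = 312 + \left(-5 + 2 + 50\right) 12 = 312 + 47 \cdot 12 = 312 + 564 = 876$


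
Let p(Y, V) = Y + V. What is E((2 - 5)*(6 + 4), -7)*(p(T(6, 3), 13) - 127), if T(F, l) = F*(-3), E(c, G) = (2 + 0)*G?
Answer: 1848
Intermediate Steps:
E(c, G) = 2*G
T(F, l) = -3*F
p(Y, V) = V + Y
E((2 - 5)*(6 + 4), -7)*(p(T(6, 3), 13) - 127) = (2*(-7))*((13 - 3*6) - 127) = -14*((13 - 18) - 127) = -14*(-5 - 127) = -14*(-132) = 1848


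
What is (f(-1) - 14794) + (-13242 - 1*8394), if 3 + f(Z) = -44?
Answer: -36477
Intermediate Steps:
f(Z) = -47 (f(Z) = -3 - 44 = -47)
(f(-1) - 14794) + (-13242 - 1*8394) = (-47 - 14794) + (-13242 - 1*8394) = -14841 + (-13242 - 8394) = -14841 - 21636 = -36477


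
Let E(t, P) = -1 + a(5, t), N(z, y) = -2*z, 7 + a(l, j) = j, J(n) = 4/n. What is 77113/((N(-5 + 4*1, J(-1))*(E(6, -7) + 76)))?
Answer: 77113/148 ≈ 521.03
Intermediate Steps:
a(l, j) = -7 + j
E(t, P) = -8 + t (E(t, P) = -1 + (-7 + t) = -8 + t)
77113/((N(-5 + 4*1, J(-1))*(E(6, -7) + 76))) = 77113/(((-2*(-5 + 4*1))*((-8 + 6) + 76))) = 77113/(((-2*(-5 + 4))*(-2 + 76))) = 77113/((-2*(-1)*74)) = 77113/((2*74)) = 77113/148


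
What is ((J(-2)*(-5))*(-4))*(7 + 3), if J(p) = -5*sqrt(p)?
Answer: -1000*I*sqrt(2) ≈ -1414.2*I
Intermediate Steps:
((J(-2)*(-5))*(-4))*(7 + 3) = ((-5*I*sqrt(2)*(-5))*(-4))*(7 + 3) = ((-5*I*sqrt(2)*(-5))*(-4))*10 = ((25*I*sqrt(2))*(-4))*10 = -100*I*sqrt(2)*10 = -1000*I*sqrt(2)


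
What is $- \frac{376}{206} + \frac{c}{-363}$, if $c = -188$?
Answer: $- \frac{48880}{37389} \approx -1.3073$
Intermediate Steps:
$- \frac{376}{206} + \frac{c}{-363} = - \frac{376}{206} - \frac{188}{-363} = \left(-376\right) \frac{1}{206} - - \frac{188}{363} = - \frac{188}{103} + \frac{188}{363} = - \frac{48880}{37389}$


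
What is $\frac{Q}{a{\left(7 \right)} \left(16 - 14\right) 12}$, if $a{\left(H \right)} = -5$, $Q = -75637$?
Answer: $\frac{75637}{120} \approx 630.31$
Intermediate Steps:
$\frac{Q}{a{\left(7 \right)} \left(16 - 14\right) 12} = - \frac{75637}{- 5 \left(16 - 14\right) 12} = - \frac{75637}{\left(-5\right) 2 \cdot 12} = - \frac{75637}{\left(-10\right) 12} = - \frac{75637}{-120} = \left(-75637\right) \left(- \frac{1}{120}\right) = \frac{75637}{120}$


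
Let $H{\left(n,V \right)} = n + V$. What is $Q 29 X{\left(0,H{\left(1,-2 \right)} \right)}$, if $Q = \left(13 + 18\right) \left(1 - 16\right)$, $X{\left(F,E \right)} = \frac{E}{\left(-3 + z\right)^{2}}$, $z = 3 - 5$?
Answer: $\frac{2697}{5} \approx 539.4$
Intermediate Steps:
$z = -2$ ($z = 3 - 5 = -2$)
$H{\left(n,V \right)} = V + n$
$X{\left(F,E \right)} = \frac{E}{25}$ ($X{\left(F,E \right)} = \frac{E}{\left(-3 - 2\right)^{2}} = \frac{E}{\left(-5\right)^{2}} = \frac{E}{25}$)
$Q = -465$ ($Q = 31 \left(-15\right) = -465$)
$Q 29 X{\left(0,H{\left(1,-2 \right)} \right)} = \left(-465\right) 29 \frac{-2 + 1}{25} = - 13485 \cdot \frac{1}{25} \left(-1\right) = \left(-13485\right) \left(- \frac{1}{25}\right) = \frac{2697}{5}$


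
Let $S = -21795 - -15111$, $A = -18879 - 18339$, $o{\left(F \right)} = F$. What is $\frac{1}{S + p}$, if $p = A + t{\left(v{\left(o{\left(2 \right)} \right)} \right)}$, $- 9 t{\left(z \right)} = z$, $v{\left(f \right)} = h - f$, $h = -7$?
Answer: $- \frac{1}{43901} \approx -2.2779 \cdot 10^{-5}$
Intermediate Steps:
$v{\left(f \right)} = -7 - f$
$t{\left(z \right)} = - \frac{z}{9}$
$A = -37218$ ($A = -18879 - 18339 = -37218$)
$p = -37217$ ($p = -37218 - \frac{-7 - 2}{9} = -37218 - -1 = -37218 + 1 = -37217$)
$S = -6684$ ($S = -21795 + 15111 = -6684$)
$\frac{1}{S + p} = \frac{1}{-6684 - 37217} = \frac{1}{-43901} = - \frac{1}{43901}$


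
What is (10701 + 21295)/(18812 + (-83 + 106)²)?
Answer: 31996/19341 ≈ 1.6543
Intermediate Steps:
(10701 + 21295)/(18812 + (-83 + 106)²) = 31996/(18812 + 23²) = 31996/(18812 + 529) = 31996/19341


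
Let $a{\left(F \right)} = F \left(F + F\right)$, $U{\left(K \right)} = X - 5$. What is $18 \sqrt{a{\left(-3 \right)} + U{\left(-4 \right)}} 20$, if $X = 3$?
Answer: $1440$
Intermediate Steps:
$U{\left(K \right)} = -2$ ($U{\left(K \right)} = 3 - 5 = -2$)
$a{\left(F \right)} = 2 F^{2}$ ($a{\left(F \right)} = F 2 F = 2 F^{2}$)
$18 \sqrt{a{\left(-3 \right)} + U{\left(-4 \right)}} 20 = 18 \sqrt{2 \left(-3\right)^{2} - 2} \cdot 20 = 18 \sqrt{2 \cdot 9 - 2} \cdot 20 = 18 \sqrt{18 - 2} \cdot 20 = 18 \sqrt{16} \cdot 20 = 18 \cdot 4 \cdot 20 = 72 \cdot 20 = 1440$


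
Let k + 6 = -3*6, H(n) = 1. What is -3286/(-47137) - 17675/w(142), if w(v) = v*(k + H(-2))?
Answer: 843878551/153949442 ≈ 5.4815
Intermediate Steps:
k = -24 (k = -6 - 3*6 = -6 - 18 = -24)
w(v) = -23*v (w(v) = v*(-24 + 1) = v*(-23) = -23*v)
-3286/(-47137) - 17675/w(142) = -3286/(-47137) - 17675/((-23*142)) = -3286*(-1/47137) - 17675/(-3266) = 3286/47137 - 17675*(-1/3266) = 3286/47137 + 17675/3266 = 843878551/153949442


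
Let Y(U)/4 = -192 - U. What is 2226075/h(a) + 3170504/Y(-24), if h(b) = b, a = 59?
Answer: 163607833/4956 ≈ 33012.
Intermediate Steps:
Y(U) = -768 - 4*U (Y(U) = 4*(-192 - U) = -768 - 4*U)
2226075/h(a) + 3170504/Y(-24) = 2226075/59 + 3170504/(-768 - 4*(-24)) = 2226075*(1/59) + 3170504/(-768 + 96) = 2226075/59 + 3170504/(-672) = 2226075/59 + 3170504*(-1/672) = 2226075/59 - 396313/84 = 163607833/4956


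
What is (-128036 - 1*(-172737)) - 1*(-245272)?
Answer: 289973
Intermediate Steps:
(-128036 - 1*(-172737)) - 1*(-245272) = (-128036 + 172737) + 245272 = 44701 + 245272 = 289973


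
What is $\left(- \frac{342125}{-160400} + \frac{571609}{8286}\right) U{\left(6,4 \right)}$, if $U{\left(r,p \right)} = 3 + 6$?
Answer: $\frac{5671255881}{8860496} \approx 640.06$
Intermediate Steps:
$U{\left(r,p \right)} = 9$
$\left(- \frac{342125}{-160400} + \frac{571609}{8286}\right) U{\left(6,4 \right)} = \left(- \frac{342125}{-160400} + \frac{571609}{8286}\right) 9 = \left(\left(-342125\right) \left(- \frac{1}{160400}\right) + 571609 \cdot \frac{1}{8286}\right) 9 = \left(\frac{13685}{6416} + \frac{571609}{8286}\right) 9 = \frac{1890418627}{26581488} \cdot 9 = \frac{5671255881}{8860496}$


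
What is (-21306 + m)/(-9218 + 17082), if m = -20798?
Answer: -5263/983 ≈ -5.3540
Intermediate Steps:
(-21306 + m)/(-9218 + 17082) = (-21306 - 20798)/(-9218 + 17082) = -42104/7864 = -42104*1/7864 = -5263/983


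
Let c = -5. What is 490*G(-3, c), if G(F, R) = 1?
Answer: 490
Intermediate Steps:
490*G(-3, c) = 490*1 = 490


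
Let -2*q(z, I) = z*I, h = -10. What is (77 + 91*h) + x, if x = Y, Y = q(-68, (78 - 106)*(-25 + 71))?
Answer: -44625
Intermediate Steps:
q(z, I) = -I*z/2 (q(z, I) = -z*I/2 = -I*z/2)
Y = -43792 (Y = -1/2*(78 - 106)*(-25 + 71)*(-68) = -1/2*(-28*46)*(-68) = -1/2*(-1288)*(-68) = -43792)
x = -43792
(77 + 91*h) + x = (77 + 91*(-10)) - 43792 = (77 - 910) - 43792 = -833 - 43792 = -44625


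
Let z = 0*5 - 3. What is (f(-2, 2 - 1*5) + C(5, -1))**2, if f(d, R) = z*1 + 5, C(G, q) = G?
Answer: 49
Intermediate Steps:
z = -3 (z = 0 - 3 = -3)
f(d, R) = 2 (f(d, R) = -3*1 + 5 = -3 + 5 = 2)
(f(-2, 2 - 1*5) + C(5, -1))**2 = (2 + 5)**2 = 7**2 = 49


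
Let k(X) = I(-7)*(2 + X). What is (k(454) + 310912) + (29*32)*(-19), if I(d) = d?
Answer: 290088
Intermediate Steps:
k(X) = -14 - 7*X (k(X) = -7*(2 + X) = -14 - 7*X)
(k(454) + 310912) + (29*32)*(-19) = ((-14 - 7*454) + 310912) + (29*32)*(-19) = ((-14 - 3178) + 310912) + 928*(-19) = (-3192 + 310912) - 17632 = 307720 - 17632 = 290088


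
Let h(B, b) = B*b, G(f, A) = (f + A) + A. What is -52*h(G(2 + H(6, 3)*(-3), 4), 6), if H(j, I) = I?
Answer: -312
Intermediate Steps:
G(f, A) = f + 2*A (G(f, A) = (A + f) + A = f + 2*A)
-52*h(G(2 + H(6, 3)*(-3), 4), 6) = -52*((2 + 3*(-3)) + 2*4)*6 = -52*((2 - 9) + 8)*6 = -52*(-7 + 8)*6 = -52*6 = -312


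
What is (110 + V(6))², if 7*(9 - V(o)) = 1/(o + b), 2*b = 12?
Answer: 99900025/7056 ≈ 14158.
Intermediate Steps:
b = 6 (b = (½)*12 = 6)
V(o) = 9 - 1/(7*(6 + o)) (V(o) = 9 - 1/(7*(o + 6)) = 9 - 1/(7*(6 + o)))
(110 + V(6))² = (110 + (377 + 63*6)/(7*(6 + 6)))² = (110 + (⅐)*(377 + 378)/12)² = (110 + (⅐)*(1/12)*755)² = (110 + 755/84)² = (9995/84)² = 99900025/7056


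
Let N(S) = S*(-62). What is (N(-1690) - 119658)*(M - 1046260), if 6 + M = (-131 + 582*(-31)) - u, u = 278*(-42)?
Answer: 15663007914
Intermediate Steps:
N(S) = -62*S
u = -11676
M = -6503 (M = -6 + ((-131 + 582*(-31)) - 1*(-11676)) = -6 + ((-131 - 18042) + 11676) = -6 + (-18173 + 11676) = -6 - 6497 = -6503)
(N(-1690) - 119658)*(M - 1046260) = (-62*(-1690) - 119658)*(-6503 - 1046260) = (104780 - 119658)*(-1052763) = -14878*(-1052763) = 15663007914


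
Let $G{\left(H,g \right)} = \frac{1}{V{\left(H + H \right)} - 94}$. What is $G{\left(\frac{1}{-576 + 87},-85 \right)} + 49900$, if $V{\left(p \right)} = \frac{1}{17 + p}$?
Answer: $\frac{38959167189}{780745} \approx 49900.0$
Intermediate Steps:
$G{\left(H,g \right)} = \frac{1}{-94 + \frac{1}{17 + 2 H}}$ ($G{\left(H,g \right)} = \frac{1}{\frac{1}{17 + \left(H + H\right)} - 94} = \frac{1}{\frac{1}{17 + 2 H} - 94} = \frac{1}{-94 + \frac{1}{17 + 2 H}}$)
$G{\left(\frac{1}{-576 + 87},-85 \right)} + 49900 = \frac{-17 - \frac{2}{-576 + 87}}{1597 + \frac{188}{-576 + 87}} + 49900 = \frac{-17 - \frac{2}{-489}}{1597 + \frac{188}{-489}} + 49900 = \frac{-17 - - \frac{2}{489}}{1597 + 188 \left(- \frac{1}{489}\right)} + 49900 = \frac{-17 + \frac{2}{489}}{1597 - \frac{188}{489}} + 49900 = \frac{1}{\frac{780745}{489}} \left(- \frac{8311}{489}\right) + 49900 = \frac{489}{780745} \left(- \frac{8311}{489}\right) + 49900 = - \frac{8311}{780745} + 49900 = \frac{38959167189}{780745}$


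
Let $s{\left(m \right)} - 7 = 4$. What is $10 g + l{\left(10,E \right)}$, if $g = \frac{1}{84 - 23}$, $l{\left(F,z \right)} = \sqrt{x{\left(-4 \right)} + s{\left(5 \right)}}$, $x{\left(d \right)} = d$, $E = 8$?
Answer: $\frac{10}{61} + \sqrt{7} \approx 2.8097$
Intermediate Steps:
$s{\left(m \right)} = 11$ ($s{\left(m \right)} = 7 + 4 = 11$)
$l{\left(F,z \right)} = \sqrt{7}$ ($l{\left(F,z \right)} = \sqrt{-4 + 11} = \sqrt{7}$)
$g = \frac{1}{61} \approx 0.016393$
$10 g + l{\left(10,E \right)} = 10 \cdot \frac{1}{61} + \sqrt{7} = \frac{10}{61} + \sqrt{7}$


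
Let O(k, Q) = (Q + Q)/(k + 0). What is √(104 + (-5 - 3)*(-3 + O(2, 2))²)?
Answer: 4*√6 ≈ 9.7980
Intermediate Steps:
O(k, Q) = 2*Q/k (O(k, Q) = (2*Q)/k = 2*Q/k)
√(104 + (-5 - 3)*(-3 + O(2, 2))²) = √(104 + (-5 - 3)*(-3 + 2*2/2)²) = √(104 - 8*(-3 + 2*2*(½))²) = √(104 - 8*(-3 + 2)²) = √(104 - 8*(-1)²) = √(104 - 8*1) = √(104 - 8) = √96 = 4*√6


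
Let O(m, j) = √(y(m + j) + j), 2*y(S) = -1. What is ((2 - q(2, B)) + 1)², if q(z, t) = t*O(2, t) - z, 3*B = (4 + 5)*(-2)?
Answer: -209 + 30*I*√26 ≈ -209.0 + 152.97*I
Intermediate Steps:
y(S) = -½ (y(S) = (½)*(-1) = -½)
O(m, j) = √(-½ + j)
B = -6 (B = ((4 + 5)*(-2))/3 = (9*(-2))/3 = (⅓)*(-18) = -6)
q(z, t) = -z + t*√(-2 + 4*t)/2 (q(z, t) = t*(√(-2 + 4*t)/2) - z = t*√(-2 + 4*t)/2 - z = -z + t*√(-2 + 4*t)/2)
((2 - q(2, B)) + 1)² = ((2 - (-1*2 + (½)*(-6)*√(-2 + 4*(-6)))) + 1)² = ((2 - (-2 + (½)*(-6)*√(-2 - 24))) + 1)² = ((2 - (-2 + (½)*(-6)*√(-26))) + 1)² = ((2 - (-2 + (½)*(-6)*(I*√26))) + 1)² = ((2 - (-2 - 3*I*√26)) + 1)² = ((2 + (2 + 3*I*√26)) + 1)² = ((4 + 3*I*√26) + 1)² = (5 + 3*I*√26)²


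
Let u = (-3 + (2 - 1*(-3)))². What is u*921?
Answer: 3684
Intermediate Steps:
u = 4 (u = (-3 + (2 + 3))² = (-3 + 5)² = 2² = 4)
u*921 = 4*921 = 3684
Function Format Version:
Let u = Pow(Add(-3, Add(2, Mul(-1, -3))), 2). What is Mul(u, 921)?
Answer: 3684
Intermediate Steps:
u = 4 (u = Pow(Add(-3, Add(2, 3)), 2) = Pow(Add(-3, 5), 2) = Pow(2, 2) = 4)
Mul(u, 921) = Mul(4, 921) = 3684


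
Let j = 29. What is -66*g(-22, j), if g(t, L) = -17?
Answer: 1122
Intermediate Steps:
-66*g(-22, j) = -66*(-17) = 1122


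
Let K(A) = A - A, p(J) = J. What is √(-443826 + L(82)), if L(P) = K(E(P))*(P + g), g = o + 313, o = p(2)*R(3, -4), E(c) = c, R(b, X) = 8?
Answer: 3*I*√49314 ≈ 666.2*I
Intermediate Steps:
K(A) = 0
o = 16 (o = 2*8 = 16)
g = 329 (g = 16 + 313 = 329)
L(P) = 0 (L(P) = 0*(P + 329) = 0*(329 + P) = 0)
√(-443826 + L(82)) = √(-443826 + 0) = √(-443826) = 3*I*√49314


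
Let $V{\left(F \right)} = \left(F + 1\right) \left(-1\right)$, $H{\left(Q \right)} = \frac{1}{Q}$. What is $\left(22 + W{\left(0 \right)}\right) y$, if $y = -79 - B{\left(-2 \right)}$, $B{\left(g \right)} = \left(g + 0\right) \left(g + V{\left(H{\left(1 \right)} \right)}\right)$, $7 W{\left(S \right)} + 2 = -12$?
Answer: $-1740$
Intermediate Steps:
$W{\left(S \right)} = -2$ ($W{\left(S \right)} = - \frac{2}{7} + \frac{1}{7} \left(-12\right) = - \frac{2}{7} - \frac{12}{7} = -2$)
$V{\left(F \right)} = -1 - F$ ($V{\left(F \right)} = \left(1 + F\right) \left(-1\right) = -1 - F$)
$B{\left(g \right)} = g \left(-2 + g\right)$ ($B{\left(g \right)} = \left(g + 0\right) \left(g - 2\right) = g \left(g - 2\right) = g \left(-2 + g\right)$)
$y = -87$ ($y = -79 - - 2 \left(-2 - 2\right) = -79 - \left(-2\right) \left(-4\right) = -79 - 8 = -87$)
$\left(22 + W{\left(0 \right)}\right) y = \left(22 - 2\right) \left(-87\right) = 20 \left(-87\right) = -1740$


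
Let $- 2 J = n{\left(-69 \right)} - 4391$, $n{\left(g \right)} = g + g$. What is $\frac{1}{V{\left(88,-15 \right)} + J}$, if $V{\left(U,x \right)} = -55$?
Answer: $\frac{2}{4419} \approx 0.00045259$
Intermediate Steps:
$n{\left(g \right)} = 2 g$
$J = \frac{4529}{2}$ ($J = - \frac{2 \left(-69\right) - 4391}{2} = - \frac{-138 - 4391}{2} = \left(- \frac{1}{2}\right) \left(-4529\right) = \frac{4529}{2} \approx 2264.5$)
$\frac{1}{V{\left(88,-15 \right)} + J} = \frac{1}{-55 + \frac{4529}{2}} = \frac{1}{\frac{4419}{2}} = \frac{2}{4419}$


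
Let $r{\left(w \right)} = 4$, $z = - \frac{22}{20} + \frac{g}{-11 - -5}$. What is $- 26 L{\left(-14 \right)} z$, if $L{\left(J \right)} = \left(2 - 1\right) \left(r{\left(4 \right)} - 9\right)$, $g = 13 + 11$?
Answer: $-663$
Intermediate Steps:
$g = 24$
$z = - \frac{51}{10}$ ($z = - \frac{22}{20} + \frac{24}{-11 - -5} = \left(-22\right) \frac{1}{20} + \frac{24}{-11 + 5} = - \frac{11}{10} + \frac{24}{-6} = - \frac{11}{10} + 24 \left(- \frac{1}{6}\right) = - \frac{11}{10} - 4 = - \frac{51}{10} \approx -5.1$)
$L{\left(J \right)} = -5$ ($L{\left(J \right)} = \left(2 - 1\right) \left(4 - 9\right) = 1 \left(-5\right) = -5$)
$- 26 L{\left(-14 \right)} z = \left(-26\right) \left(-5\right) \left(- \frac{51}{10}\right) = 130 \left(- \frac{51}{10}\right) = -663$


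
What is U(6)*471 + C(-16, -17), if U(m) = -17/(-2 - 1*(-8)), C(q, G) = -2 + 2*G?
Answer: -2741/2 ≈ -1370.5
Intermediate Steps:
U(m) = -17/6 (U(m) = -17/(-2 + 8) = -17/6)
U(6)*471 + C(-16, -17) = -17/6*471 + (-2 + 2*(-17)) = -2669/2 + (-2 - 34) = -2669/2 - 36 = -2741/2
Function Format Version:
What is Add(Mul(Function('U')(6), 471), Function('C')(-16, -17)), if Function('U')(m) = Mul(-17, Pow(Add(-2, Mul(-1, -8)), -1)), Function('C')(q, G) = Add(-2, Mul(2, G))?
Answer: Rational(-2741, 2) ≈ -1370.5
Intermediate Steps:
Function('U')(m) = Rational(-17, 6) (Function('U')(m) = Mul(-17, Pow(Add(-2, 8), -1)) = Mul(-17, Pow(6, -1)) = Mul(-17, Rational(1, 6)) = Rational(-17, 6))
Add(Mul(Function('U')(6), 471), Function('C')(-16, -17)) = Add(Mul(Rational(-17, 6), 471), Add(-2, Mul(2, -17))) = Add(Rational(-2669, 2), Add(-2, -34)) = Add(Rational(-2669, 2), -36) = Rational(-2741, 2)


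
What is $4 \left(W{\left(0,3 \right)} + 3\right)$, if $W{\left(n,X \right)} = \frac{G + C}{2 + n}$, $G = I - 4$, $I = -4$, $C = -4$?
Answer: $-12$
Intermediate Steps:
$G = -8$ ($G = -4 - 4 = -8$)
$W{\left(n,X \right)} = - \frac{12}{2 + n}$ ($W{\left(n,X \right)} = \frac{-8 - 4}{2 + n} = - \frac{12}{2 + n}$)
$4 \left(W{\left(0,3 \right)} + 3\right) = 4 \left(- \frac{12}{2 + 0} + 3\right) = 4 \left(- \frac{12}{2} + 3\right) = 4 \left(\left(-12\right) \frac{1}{2} + 3\right) = 4 \left(-6 + 3\right) = 4 \left(-3\right) = -12$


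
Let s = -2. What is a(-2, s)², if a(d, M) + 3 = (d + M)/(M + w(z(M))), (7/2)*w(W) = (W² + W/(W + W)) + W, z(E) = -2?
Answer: 1/81 ≈ 0.012346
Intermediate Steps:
w(W) = ⅐ + 2*W/7 + 2*W²/7 (w(W) = 2*((W² + W/(W + W)) + W)/7 = 2*((W² + W/((2*W))) + W)/7 = 2*((W² + (1/(2*W))*W) + W)/7 = 2*((W² + ½) + W)/7 = 2*((½ + W²) + W)/7 = 2*(½ + W + W²)/7 = ⅐ + 2*W/7 + 2*W²/7)
a(d, M) = -3 + (M + d)/(5/7 + M) (a(d, M) = -3 + (d + M)/(M + (⅐ + (2/7)*(-2) + (2/7)*(-2)²)) = -3 + (M + d)/(M + (⅐ - 4/7 + (2/7)*4)) = -3 + (M + d)/(M + (⅐ - 4/7 + 8/7)) = -3 + (M + d)/(M + 5/7) = -3 + (M + d)/(5/7 + M))
a(-2, s)² = ((-15 - 14*(-2) + 7*(-2))/(5 + 7*(-2)))² = ((-15 + 28 - 14)/(5 - 14))² = (-1/(-9))² = (-⅑*(-1))² = (⅑)² = 1/81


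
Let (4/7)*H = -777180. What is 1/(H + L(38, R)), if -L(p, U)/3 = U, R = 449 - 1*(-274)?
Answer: -1/1362234 ≈ -7.3409e-7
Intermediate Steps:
R = 723 (R = 449 + 274 = 723)
H = -1360065 (H = (7/4)*(-777180) = -1360065)
L(p, U) = -3*U
1/(H + L(38, R)) = 1/(-1360065 - 3*723) = 1/(-1360065 - 2169) = 1/(-1362234) = -1/1362234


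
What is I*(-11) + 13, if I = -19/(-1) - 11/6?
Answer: -1055/6 ≈ -175.83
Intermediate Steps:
I = 103/6 (I = -19*(-1) - 11*⅙ = 19 - 11/6 = 103/6 ≈ 17.167)
I*(-11) + 13 = (103/6)*(-11) + 13 = -1133/6 + 13 = -1055/6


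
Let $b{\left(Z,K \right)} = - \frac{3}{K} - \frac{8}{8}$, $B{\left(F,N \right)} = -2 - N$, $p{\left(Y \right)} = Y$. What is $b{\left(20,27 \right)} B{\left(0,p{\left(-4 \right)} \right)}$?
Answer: $- \frac{20}{9} \approx -2.2222$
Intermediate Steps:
$b{\left(Z,K \right)} = -1 - \frac{3}{K}$ ($b{\left(Z,K \right)} = - \frac{3}{K} - 1 = -1 - \frac{3}{K}$)
$b{\left(20,27 \right)} B{\left(0,p{\left(-4 \right)} \right)} = \frac{-3 - 27}{27} \left(-2 - -4\right) = \frac{-3 - 27}{27} \left(-2 + 4\right) = \frac{1}{27} \left(-30\right) 2 = \left(- \frac{10}{9}\right) 2 = - \frac{20}{9}$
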